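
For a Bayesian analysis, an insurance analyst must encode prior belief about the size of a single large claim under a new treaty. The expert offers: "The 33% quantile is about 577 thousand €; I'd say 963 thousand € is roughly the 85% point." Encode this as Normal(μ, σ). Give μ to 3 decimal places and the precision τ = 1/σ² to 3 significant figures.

The p-quantile of Normal(μ,σ) is μ + z_p·σ, with z_{0.33} = -0.4399 and z_{0.85} = 1.036.
Eliminate σ: μ = (z₂·x₁ − z₁·x₂)/(z₂ − z₁) = (1.036·577 − (-0.4399)·963)/1.476 = 692.018.
Then σ = (x₂ − x₁)/(z₂ − z₁) = (963 − 577)/1.476 = 261.456.
Precision τ = 1/σ² = 1/261.5² = 1.46e-05.

μ = 692.018, τ = 1.46e-05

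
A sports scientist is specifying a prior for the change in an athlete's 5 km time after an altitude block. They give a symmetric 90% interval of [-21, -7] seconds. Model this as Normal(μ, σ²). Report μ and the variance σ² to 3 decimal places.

μ = -14.000, σ² = 18.111

A symmetric 90% interval runs μ ± z·σ with z = 1.645.
Half-width = 7, so σ = 7/1.645 = 4.2557 and σ² = 18.111.
μ is the interval midpoint, -14.000.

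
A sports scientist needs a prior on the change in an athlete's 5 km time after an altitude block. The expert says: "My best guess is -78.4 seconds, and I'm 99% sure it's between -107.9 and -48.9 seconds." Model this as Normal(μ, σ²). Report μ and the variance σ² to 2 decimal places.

μ = -78.40, σ² = 131.16

A symmetric 99% interval runs μ ± z·σ with z = 2.576.
Half-width = 29.5, so σ = 29.5/2.576 = 11.453 and σ² = 131.16.
μ is the stated best guess, -78.40.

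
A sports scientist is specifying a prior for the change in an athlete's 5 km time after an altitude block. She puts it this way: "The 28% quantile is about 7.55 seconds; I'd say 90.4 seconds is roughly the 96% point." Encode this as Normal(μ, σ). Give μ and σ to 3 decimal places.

For Normal(μ,σ), the p-quantile is μ + z_p·σ. Here z_{0.28} = -0.5828, z_{0.96} = 1.751.
So 7.55 = μ − 0.5828σ and 90.4 = μ + 1.751σ.
Subtracting: σ = (90.4 − 7.55)/(1.751 − (-0.5828)) = 35.504.
Then μ = 7.55 − (-0.5828)·35.504 = 28.243.

μ = 28.243, σ = 35.504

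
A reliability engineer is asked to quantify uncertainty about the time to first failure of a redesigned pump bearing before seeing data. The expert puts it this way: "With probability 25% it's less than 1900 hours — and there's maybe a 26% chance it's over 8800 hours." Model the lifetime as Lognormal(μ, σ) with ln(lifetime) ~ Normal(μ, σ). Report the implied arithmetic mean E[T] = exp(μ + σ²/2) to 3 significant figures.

E[T] ≈ 8190 hours

If T ~ Lognormal(μ,σ) then ln T ~ Normal(μ,σ), so the p-quantile of ln T is μ + z_p·σ.
ln(1900) = 7.55 and ln(8800) = 9.083; z_{0.25} = -0.6745, z_{0.74} = 0.6433.
σ = (9.083 − 7.55)/(0.6433 − (-0.6745)) = 1.163.
μ = 7.55 − (-0.6745)·1.163 = 8.334.
E[T] = exp(μ + σ²/2) = exp(8.334 + 0.6765) = 8190 hours.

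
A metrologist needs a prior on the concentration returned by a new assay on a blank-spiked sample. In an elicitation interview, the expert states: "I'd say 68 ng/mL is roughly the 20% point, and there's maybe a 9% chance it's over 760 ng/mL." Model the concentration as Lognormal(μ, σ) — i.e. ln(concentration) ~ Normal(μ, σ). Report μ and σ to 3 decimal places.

μ ≈ 5.150, σ ≈ 1.106

If T ~ Lognormal(μ,σ) then ln T ~ Normal(μ,σ), so the p-quantile of ln T is μ + z_p·σ.
ln(68) = 4.22 and ln(760) = 6.633; z_{0.2} = -0.8416, z_{0.91} = 1.341.
σ = (6.633 − 4.22)/(1.341 − (-0.8416)) = 1.106.
μ = 4.22 − (-0.8416)·1.106 = 5.150.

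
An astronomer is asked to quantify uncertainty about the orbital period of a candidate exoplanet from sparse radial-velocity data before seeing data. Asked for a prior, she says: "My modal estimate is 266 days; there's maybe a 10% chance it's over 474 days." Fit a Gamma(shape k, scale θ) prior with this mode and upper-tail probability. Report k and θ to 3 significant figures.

Gamma(k,θ) with k>1 has mode (k−1)θ, so θ = 266/(k−1).
Need P(X < 474) = 0.9 with θ tied to k this way. Start at k = 2, θ = 266: P(X<474) ≈ 0.532.
Too low — raise k to concentrate. Iterating converges to k ≈ 6.7.
Then θ = 266/(6.7−1) ≈ 46.7.

k ≈ 6.7, θ ≈ 46.7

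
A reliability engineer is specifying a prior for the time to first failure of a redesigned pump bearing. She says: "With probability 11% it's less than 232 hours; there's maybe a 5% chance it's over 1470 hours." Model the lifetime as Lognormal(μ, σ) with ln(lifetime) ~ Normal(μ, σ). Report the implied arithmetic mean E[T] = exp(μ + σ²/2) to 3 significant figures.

If T ~ Lognormal(μ,σ) then ln T ~ Normal(μ,σ), so the p-quantile of ln T is μ + z_p·σ.
ln(232) = 5.447 and ln(1470) = 7.293; z_{0.11} = -1.227, z_{0.95} = 1.645.
σ = (7.293 − 5.447)/(1.645 − (-1.227)) = 0.643.
μ = 5.447 − (-1.227)·0.643 = 6.235.
E[T] = exp(μ + σ²/2) = exp(6.235 + 0.2067) = 628 hours.

E[T] ≈ 628 hours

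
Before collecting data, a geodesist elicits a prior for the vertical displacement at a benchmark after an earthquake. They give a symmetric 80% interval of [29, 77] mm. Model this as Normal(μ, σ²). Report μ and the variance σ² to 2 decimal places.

A symmetric 80% interval runs μ ± z·σ with z = 1.282.
Half-width = 24, so σ = 24/1.282 = 18.727 and σ² = 350.71.
μ is the interval midpoint, 53.00.

μ = 53.00, σ² = 350.71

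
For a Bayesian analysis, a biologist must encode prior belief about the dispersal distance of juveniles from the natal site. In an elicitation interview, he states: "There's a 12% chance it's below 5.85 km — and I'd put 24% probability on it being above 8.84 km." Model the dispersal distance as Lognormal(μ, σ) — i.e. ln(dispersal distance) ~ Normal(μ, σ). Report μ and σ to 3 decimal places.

If T ~ Lognormal(μ,σ) then ln T ~ Normal(μ,σ), so the p-quantile of ln T is μ + z_p·σ.
ln(5.85) = 1.766 and ln(8.84) = 2.179; z_{0.12} = -1.175, z_{0.76} = 0.7063.
σ = (2.179 − 1.766)/(0.7063 − (-1.175)) = 0.219.
μ = 1.766 − (-1.175)·0.219 = 2.024.

μ ≈ 2.024, σ ≈ 0.219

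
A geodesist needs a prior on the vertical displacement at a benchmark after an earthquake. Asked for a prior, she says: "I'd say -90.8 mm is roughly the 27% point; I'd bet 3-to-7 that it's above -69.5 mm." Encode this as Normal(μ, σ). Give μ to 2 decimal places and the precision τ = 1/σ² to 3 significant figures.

μ = -79.32, τ = 0.00285

For Normal(μ,σ), the p-quantile is μ + z_p·σ. Here z_{0.27} = -0.6128, z_{0.7} = 0.5244.
So -90.8 = μ − 0.6128σ and -69.5 = μ + 0.5244σ.
Subtracting: σ = (-69.5 − -90.8)/(0.5244 − (-0.6128)) = 18.73.
Then μ = -90.8 − (-0.6128)·18.73 = -79.32.
Precision τ = 1/σ² = 1/18.73² = 0.00285.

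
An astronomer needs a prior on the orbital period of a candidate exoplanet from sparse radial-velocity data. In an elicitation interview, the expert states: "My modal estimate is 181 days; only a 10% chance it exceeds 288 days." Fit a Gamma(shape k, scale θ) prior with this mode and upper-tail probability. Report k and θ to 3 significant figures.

Gamma(k,θ) with k>1 has mode (k−1)θ, so θ = 181/(k−1).
Need P(X < 288) = 0.9 with θ tied to k this way. Start at k = 2, θ = 181: P(X<288) ≈ 0.472.
Too low — raise k to concentrate. Iterating converges to k ≈ 9.7.
Then θ = 181/(9.7−1) ≈ 20.8.

k ≈ 9.7, θ ≈ 20.8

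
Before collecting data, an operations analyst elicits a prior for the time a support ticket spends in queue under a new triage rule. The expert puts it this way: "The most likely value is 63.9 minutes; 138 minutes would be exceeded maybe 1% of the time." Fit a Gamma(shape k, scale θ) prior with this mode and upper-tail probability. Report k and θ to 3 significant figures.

k ≈ 9.16, θ ≈ 7.83

Gamma(k,θ) with k>1 has mode (k−1)θ, so θ = 63.9/(k−1).
Need P(X < 138) = 0.99 with θ tied to k this way. Start at k = 2, θ = 63.9: P(X<138) ≈ 0.635.
Too low — raise k to concentrate. Iterating converges to k ≈ 9.16.
Then θ = 63.9/(9.16−1) ≈ 7.83.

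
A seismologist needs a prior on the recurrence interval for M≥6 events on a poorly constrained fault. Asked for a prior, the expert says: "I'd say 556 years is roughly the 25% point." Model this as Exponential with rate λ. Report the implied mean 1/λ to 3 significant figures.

P(T < 556.0) = 1 − e^(−λ·556.0) = 0.25, so λ = −ln(1−0.25)/556.0 = −ln(0.75)/556.0 = 0.000517.
Mean = 1/λ = 1930 years.

mean ≈ 1930 years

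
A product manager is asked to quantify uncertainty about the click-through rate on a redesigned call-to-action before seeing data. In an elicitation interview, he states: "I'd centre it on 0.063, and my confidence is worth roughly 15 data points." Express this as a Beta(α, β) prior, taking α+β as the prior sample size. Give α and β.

α = 0.945, β = 14.055

Under the effective-sample-size interpretation, Beta(α, β) has prior mean α/(α+β) and prior sample size α+β.
So α+β = 15 and α/(α+β) = 0.063, giving α = 0.063·15 = 0.945 and β = 15 − 0.945 = 14.055.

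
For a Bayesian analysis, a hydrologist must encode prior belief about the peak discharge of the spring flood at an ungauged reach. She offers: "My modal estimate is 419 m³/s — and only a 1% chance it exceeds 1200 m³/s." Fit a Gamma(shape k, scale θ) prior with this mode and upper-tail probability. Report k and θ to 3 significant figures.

k ≈ 5.11, θ ≈ 102

Gamma(k,θ) with k>1 has mode (k−1)θ, so θ = 419/(k−1).
Need P(X < 1200) = 0.99 with θ tied to k this way. Start at k = 2, θ = 419: P(X<1200) ≈ 0.780.
Too low — raise k to concentrate. Iterating converges to k ≈ 5.11.
Then θ = 419/(5.11−1) ≈ 102.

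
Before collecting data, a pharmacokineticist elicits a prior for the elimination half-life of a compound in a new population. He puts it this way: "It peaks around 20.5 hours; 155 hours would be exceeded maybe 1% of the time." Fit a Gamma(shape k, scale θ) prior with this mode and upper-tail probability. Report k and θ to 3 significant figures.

Gamma(k,θ) with k>1 has mode (k−1)θ, so θ = 20.5/(k−1).
Need P(X < 155) = 0.99 with θ tied to k this way. Start at k = 2, θ = 20.5: P(X<155) ≈ 0.996.
Too high — lower k to spread out. Iterating converges to k ≈ 1.84.
Then θ = 20.5/(1.84−1) ≈ 24.5.

k ≈ 1.84, θ ≈ 24.5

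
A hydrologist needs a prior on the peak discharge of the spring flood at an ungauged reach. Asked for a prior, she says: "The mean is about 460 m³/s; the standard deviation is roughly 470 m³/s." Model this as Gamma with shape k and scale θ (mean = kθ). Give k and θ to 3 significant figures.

k ≈ 0.958, θ ≈ 480

For Gamma(k, scale θ): mean = kθ, variance = kθ², so CV = 1/√k.
CV = SD/mean = 470/460 = 1.022, hence k = 1/CV² = 0.958.
Then θ = mean/k = 460/0.958 = 480.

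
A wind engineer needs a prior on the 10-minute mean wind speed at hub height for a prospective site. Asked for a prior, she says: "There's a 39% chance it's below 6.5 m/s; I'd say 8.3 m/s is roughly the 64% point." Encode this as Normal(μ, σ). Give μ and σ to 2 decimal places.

For Normal(μ,σ), the p-quantile is μ + z_p·σ. Here z_{0.39} = -0.2793, z_{0.64} = 0.3585.
So 6.5 = μ − 0.2793σ and 8.3 = μ + 0.3585σ.
Subtracting: σ = (8.3 − 6.5)/(0.3585 − (-0.2793)) = 2.82.
Then μ = 6.5 − (-0.2793)·2.82 = 7.29.

μ = 7.29, σ = 2.82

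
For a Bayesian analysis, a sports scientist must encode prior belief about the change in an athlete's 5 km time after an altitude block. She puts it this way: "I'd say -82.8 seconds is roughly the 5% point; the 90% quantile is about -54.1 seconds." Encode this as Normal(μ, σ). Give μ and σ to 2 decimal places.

μ = -66.67, σ = 9.81

For Normal(μ,σ), the p-quantile is μ + z_p·σ. Here z_{0.05} = -1.645, z_{0.9} = 1.282.
So -82.8 = μ − 1.645σ and -54.1 = μ + 1.282σ.
Subtracting: σ = (-54.1 − -82.8)/(1.282 − (-1.645)) = 9.81.
Then μ = -82.8 − (-1.645)·9.81 = -66.67.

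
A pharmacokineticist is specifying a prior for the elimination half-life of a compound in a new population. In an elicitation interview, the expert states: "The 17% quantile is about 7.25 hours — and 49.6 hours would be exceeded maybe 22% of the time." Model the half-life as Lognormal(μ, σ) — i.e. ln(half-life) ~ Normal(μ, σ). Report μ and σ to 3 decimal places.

μ ≈ 3.044, σ ≈ 1.114

If T ~ Lognormal(μ,σ) then ln T ~ Normal(μ,σ), so the p-quantile of ln T is μ + z_p·σ.
ln(7.25) = 1.981 and ln(49.6) = 3.904; z_{0.17} = -0.9542, z_{0.78} = 0.7722.
σ = (3.904 − 1.981)/(0.7722 − (-0.9542)) = 1.114.
μ = 1.981 − (-0.9542)·1.114 = 3.044.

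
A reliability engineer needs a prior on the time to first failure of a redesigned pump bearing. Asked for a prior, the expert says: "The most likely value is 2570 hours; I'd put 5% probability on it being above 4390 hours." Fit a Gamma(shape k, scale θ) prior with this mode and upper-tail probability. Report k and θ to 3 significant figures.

k ≈ 10.7, θ ≈ 264

Gamma(k,θ) with k>1 has mode (k−1)θ, so θ = 2570/(k−1).
Need P(X < 4390) = 0.95 with θ tied to k this way. Start at k = 2, θ = 2570: P(X<4390) ≈ 0.509.
Too low — raise k to concentrate. Iterating converges to k ≈ 10.7.
Then θ = 2570/(10.7−1) ≈ 264.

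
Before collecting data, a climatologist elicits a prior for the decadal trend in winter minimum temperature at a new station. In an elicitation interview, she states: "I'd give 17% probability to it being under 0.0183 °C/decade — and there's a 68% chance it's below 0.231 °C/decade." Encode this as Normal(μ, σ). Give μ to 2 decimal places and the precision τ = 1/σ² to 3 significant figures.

For Normal(μ,σ), the p-quantile is μ + z_p·σ. Here z_{0.17} = -0.9542, z_{0.68} = 0.4677.
So 0.0183 = μ − 0.9542σ and 0.231 = μ + 0.4677σ.
Subtracting: σ = (0.231 − 0.0183)/(0.4677 − (-0.9542)) = 0.15.
Then μ = 0.0183 − (-0.9542)·0.15 = 0.16.
Precision τ = 1/σ² = 1/0.1496² = 44.7.

μ = 0.16, τ = 44.7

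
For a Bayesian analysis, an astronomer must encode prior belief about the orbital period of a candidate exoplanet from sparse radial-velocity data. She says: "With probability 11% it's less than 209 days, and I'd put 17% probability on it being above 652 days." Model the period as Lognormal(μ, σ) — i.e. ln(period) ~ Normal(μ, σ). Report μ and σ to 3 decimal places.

μ ≈ 5.982, σ ≈ 0.522

If T ~ Lognormal(μ,σ) then ln T ~ Normal(μ,σ), so the p-quantile of ln T is μ + z_p·σ.
ln(209) = 5.342 and ln(652) = 6.48; z_{0.11} = -1.227, z_{0.83} = 0.9542.
σ = (6.48 − 5.342)/(0.9542 − (-1.227)) = 0.522.
μ = 5.342 − (-1.227)·0.522 = 5.982.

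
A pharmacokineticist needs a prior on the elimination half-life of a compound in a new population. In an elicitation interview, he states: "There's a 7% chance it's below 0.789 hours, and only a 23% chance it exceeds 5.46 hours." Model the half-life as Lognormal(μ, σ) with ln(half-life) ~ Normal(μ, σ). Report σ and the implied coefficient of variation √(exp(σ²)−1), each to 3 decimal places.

If T ~ Lognormal(μ,σ) then ln T ~ Normal(μ,σ), so the p-quantile of ln T is μ + z_p·σ.
ln(0.789) = -0.237 and ln(5.46) = 1.697; z_{0.07} = -1.476, z_{0.77} = 0.7388.
σ = (1.697 − -0.237)/(0.7388 − (-1.476)) = 0.873.
μ = -0.237 − (-1.476)·0.873 = 1.052.
CV = √(exp(σ²)−1) = √(exp(0.7630)−1) = 1.070.

σ ≈ 0.873, CV ≈ 1.070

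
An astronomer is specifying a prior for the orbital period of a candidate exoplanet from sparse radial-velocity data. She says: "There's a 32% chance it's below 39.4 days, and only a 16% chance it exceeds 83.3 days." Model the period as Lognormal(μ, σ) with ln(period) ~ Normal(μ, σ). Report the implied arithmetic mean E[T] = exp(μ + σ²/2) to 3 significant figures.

E[T] ≈ 57.1 days

If T ~ Lognormal(μ,σ) then ln T ~ Normal(μ,σ), so the p-quantile of ln T is μ + z_p·σ.
ln(39.4) = 3.674 and ln(83.3) = 4.422; z_{0.32} = -0.4677, z_{0.84} = 0.9945.
σ = (4.422 − 3.674)/(0.9945 − (-0.4677)) = 0.512.
μ = 3.674 − (-0.4677)·0.512 = 3.913.
E[T] = exp(μ + σ²/2) = exp(3.913 + 0.1311) = 57.1 days.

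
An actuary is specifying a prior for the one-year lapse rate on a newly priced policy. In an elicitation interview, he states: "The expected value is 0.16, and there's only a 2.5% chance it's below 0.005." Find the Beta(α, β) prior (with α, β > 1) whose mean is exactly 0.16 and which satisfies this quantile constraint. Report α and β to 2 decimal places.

α ≈ 1.01, β ≈ 5.32

With mean 0.16 fixed, write α = 0.16s, β = 0.84s where s = α+β.
Need P(θ < 0.005) = 0.025 under Beta(0.16s, 0.84s). Normal approximation: (q−m)/√(m(1−m)/s) ≈ z_{0.025} = -1.96, so s ≈ 0.16·0.84·(-1.96)²/(0.005−0.16)² = 21.5.
At s = 21.5: P(θ<0.005) ≈ 0.000. Adjusting to match 0.025 gives s ≈ 6.33.
So α = 0.16·6.33 ≈ 1.01, β = 0.84·6.33 ≈ 5.32.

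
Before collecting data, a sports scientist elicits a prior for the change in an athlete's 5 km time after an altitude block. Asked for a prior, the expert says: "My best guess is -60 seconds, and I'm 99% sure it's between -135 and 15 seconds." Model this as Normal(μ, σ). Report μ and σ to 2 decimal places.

μ = -60.00, σ = 29.12

A symmetric 99% interval runs μ ± z·σ with z = 2.576.
Half-width = 75, so σ = 75/2.576 = 29.12.
μ is the stated best guess, -60.00.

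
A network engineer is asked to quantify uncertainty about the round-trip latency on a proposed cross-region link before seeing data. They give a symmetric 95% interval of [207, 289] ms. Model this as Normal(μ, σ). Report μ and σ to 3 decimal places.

μ = 248.000, σ = 20.919

A symmetric 95% interval runs μ ± z·σ with z = 1.96.
Half-width = 41, so σ = 41/1.96 = 20.919.
μ is the interval midpoint, 248.000.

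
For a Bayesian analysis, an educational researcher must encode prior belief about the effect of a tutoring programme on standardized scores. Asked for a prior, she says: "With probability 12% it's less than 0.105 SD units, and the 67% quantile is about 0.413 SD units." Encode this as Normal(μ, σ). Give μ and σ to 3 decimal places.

The p-quantile of Normal(μ,σ) is μ + z_p·σ, with z_{0.12} = -1.175 and z_{0.67} = 0.4399.
Eliminate σ: μ = (z₂·x₁ − z₁·x₂)/(z₂ − z₁) = (0.4399·0.105 − (-1.175)·0.413)/1.615 = 0.329.
Then σ = (x₂ − x₁)/(z₂ − z₁) = (0.413 − 0.105)/1.615 = 0.191.

μ = 0.329, σ = 0.191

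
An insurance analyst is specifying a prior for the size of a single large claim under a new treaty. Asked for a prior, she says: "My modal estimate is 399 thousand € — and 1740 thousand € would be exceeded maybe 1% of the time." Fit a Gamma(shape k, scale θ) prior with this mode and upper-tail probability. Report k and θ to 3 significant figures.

Gamma(k,θ) with k>1 has mode (k−1)θ, so θ = 399/(k−1).
Need P(X < 1740) = 0.99 with θ tied to k this way. Start at k = 2, θ = 399: P(X<1740) ≈ 0.932.
Too low — raise k to concentrate. Iterating converges to k ≈ 2.88.
Then θ = 399/(2.88−1) ≈ 212.

k ≈ 2.88, θ ≈ 212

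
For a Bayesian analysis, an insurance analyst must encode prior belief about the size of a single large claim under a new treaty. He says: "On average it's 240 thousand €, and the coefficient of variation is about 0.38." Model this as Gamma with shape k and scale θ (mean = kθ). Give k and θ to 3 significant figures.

For Gamma(k, scale θ): mean = kθ, variance = kθ², so CV = 1/√k.
CV = 0.38, hence k = 1/CV² = 6.93.
Then θ = mean/k = 240/6.93 = 34.7.

k ≈ 6.93, θ ≈ 34.7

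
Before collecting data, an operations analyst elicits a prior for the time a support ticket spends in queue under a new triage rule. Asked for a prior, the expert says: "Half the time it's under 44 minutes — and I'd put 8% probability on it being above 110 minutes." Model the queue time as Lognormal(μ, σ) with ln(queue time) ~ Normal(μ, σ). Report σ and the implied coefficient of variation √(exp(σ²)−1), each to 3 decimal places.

σ ≈ 0.652, CV ≈ 0.728

If T ~ Lognormal(μ,σ) then ln T ~ Normal(μ,σ), so the p-quantile of ln T is μ + z_p·σ.
ln(44) = 3.784 and ln(110) = 4.7; z_{0.5} = 0, z_{0.92} = 1.405.
σ = (4.7 − 3.784)/(1.405 − (0)) = 0.652.
μ = 3.784 − (0)·0.652 = 3.784.
CV = √(exp(σ²)−1) = √(exp(0.4253)−1) = 0.728.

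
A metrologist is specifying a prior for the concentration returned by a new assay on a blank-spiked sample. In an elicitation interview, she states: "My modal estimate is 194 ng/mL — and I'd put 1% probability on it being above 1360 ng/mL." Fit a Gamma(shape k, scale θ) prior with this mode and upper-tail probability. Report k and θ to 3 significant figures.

k ≈ 1.93, θ ≈ 209

Gamma(k,θ) with k>1 has mode (k−1)θ, so θ = 194/(k−1).
Need P(X < 1360) = 0.99 with θ tied to k this way. Start at k = 2, θ = 194: P(X<1360) ≈ 0.993.
Too high — lower k to spread out. Iterating converges to k ≈ 1.93.
Then θ = 194/(1.93−1) ≈ 209.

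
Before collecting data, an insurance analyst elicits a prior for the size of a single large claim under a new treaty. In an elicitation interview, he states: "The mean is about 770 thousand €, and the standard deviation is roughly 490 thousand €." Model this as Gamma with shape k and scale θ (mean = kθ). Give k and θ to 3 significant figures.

For Gamma(k, scale θ): mean = kθ, variance = kθ², so CV = 1/√k.
CV = SD/mean = 490/770 = 0.6364, hence k = 1/CV² = 2.47.
Then θ = mean/k = 770/2.47 = 312.

k ≈ 2.47, θ ≈ 312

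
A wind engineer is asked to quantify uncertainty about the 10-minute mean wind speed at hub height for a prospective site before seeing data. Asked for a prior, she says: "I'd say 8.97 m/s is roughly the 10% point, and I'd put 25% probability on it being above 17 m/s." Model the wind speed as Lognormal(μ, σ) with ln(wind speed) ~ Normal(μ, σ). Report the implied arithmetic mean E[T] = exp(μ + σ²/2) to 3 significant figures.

If T ~ Lognormal(μ,σ) then ln T ~ Normal(μ,σ), so the p-quantile of ln T is μ + z_p·σ.
ln(8.97) = 2.194 and ln(17) = 2.833; z_{0.1} = -1.282, z_{0.75} = 0.6745.
σ = (2.833 − 2.194)/(0.6745 − (-1.282)) = 0.327.
μ = 2.194 − (-1.282)·0.327 = 2.613.
E[T] = exp(μ + σ²/2) = exp(2.613 + 0.0534) = 14.4 m/s.

E[T] ≈ 14.4 m/s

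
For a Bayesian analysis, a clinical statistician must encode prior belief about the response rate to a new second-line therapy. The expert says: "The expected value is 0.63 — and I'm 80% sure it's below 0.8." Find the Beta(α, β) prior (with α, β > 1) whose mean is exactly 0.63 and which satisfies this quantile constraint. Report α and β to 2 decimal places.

With mean 0.63 fixed, write α = 0.63s, β = 0.37s where s = α+β.
Need P(θ < 0.8) = 0.8 under Beta(0.63s, 0.37s). Normal approximation: (q−m)/√(m(1−m)/s) ≈ z_{0.8} = 0.842, so s ≈ 0.63·0.37·(0.842)²/(0.8−0.63)² = 5.7.
At s = 5.7: P(θ<0.8) ≈ 0.795. Adjusting to match 0.8 gives s ≈ 5.92.
So α = 0.63·5.92 ≈ 3.73, β = 0.37·5.92 ≈ 2.19.

α ≈ 3.73, β ≈ 2.19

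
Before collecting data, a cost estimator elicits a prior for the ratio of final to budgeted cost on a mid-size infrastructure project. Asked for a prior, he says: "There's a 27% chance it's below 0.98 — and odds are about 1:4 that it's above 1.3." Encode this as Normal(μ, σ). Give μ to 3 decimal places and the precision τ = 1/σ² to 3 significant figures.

μ = 1.115, τ = 20.7

The p-quantile of Normal(μ,σ) is μ + z_p·σ, with z_{0.27} = -0.6128 and z_{0.8} = 0.8416.
Eliminate σ: μ = (z₂·x₁ − z₁·x₂)/(z₂ − z₁) = (0.8416·0.98 − (-0.6128)·1.3)/1.454 = 1.115.
Then σ = (x₂ − x₁)/(z₂ − z₁) = (1.3 − 0.98)/1.454 = 0.220.
Precision τ = 1/σ² = 1/0.22² = 20.7.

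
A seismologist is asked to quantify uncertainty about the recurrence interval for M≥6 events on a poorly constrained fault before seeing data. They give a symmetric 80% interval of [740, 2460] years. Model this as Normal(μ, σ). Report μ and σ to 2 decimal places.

A symmetric 80% interval runs μ ± z·σ with z = 1.282.
Half-width = 860, so σ = 860/1.282 = 671.06.
μ is the interval midpoint, 1600.00.

μ = 1600.00, σ = 671.06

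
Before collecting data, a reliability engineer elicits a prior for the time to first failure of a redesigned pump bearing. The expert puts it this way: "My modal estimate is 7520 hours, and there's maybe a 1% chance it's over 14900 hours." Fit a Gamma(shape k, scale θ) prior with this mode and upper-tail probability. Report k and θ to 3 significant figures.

Gamma(k,θ) with k>1 has mode (k−1)θ, so θ = 7520/(k−1).
Need P(X < 14900) = 0.99 with θ tied to k this way. Start at k = 2, θ = 7520: P(X<14900) ≈ 0.589.
Too low — raise k to concentrate. Iterating converges to k ≈ 11.5.
Then θ = 7520/(11.5−1) ≈ 715.

k ≈ 11.5, θ ≈ 715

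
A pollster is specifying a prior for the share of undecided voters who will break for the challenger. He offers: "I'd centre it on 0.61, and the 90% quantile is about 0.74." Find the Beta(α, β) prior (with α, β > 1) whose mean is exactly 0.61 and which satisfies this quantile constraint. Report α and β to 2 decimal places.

α ≈ 13.37, β ≈ 8.55

With mean 0.61 fixed, write α = 0.61s, β = 0.39s where s = α+β.
Need P(θ < 0.74) = 0.9 under Beta(0.61s, 0.39s). Normal approximation: (q−m)/√(m(1−m)/s) ≈ z_{0.9} = 1.28, so s ≈ 0.61·0.39·(1.28)²/(0.74−0.61)² = 23.1.
At s = 23.1: P(θ<0.74) ≈ 0.906. Adjusting to match 0.9 gives s ≈ 21.92.
So α = 0.61·21.92 ≈ 13.37, β = 0.39·21.92 ≈ 8.55.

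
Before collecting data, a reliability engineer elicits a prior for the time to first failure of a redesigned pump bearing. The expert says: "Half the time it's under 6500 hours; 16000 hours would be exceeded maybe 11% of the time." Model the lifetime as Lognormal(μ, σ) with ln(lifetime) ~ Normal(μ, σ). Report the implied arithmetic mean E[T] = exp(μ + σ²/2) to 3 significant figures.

If T ~ Lognormal(μ,σ) then ln T ~ Normal(μ,σ), so the p-quantile of ln T is μ + z_p·σ.
ln(6500) = 8.78 and ln(16000) = 9.68; z_{0.5} = 0, z_{0.89} = 1.227.
σ = (9.68 − 8.78)/(1.227 − (0)) = 0.734.
μ = 8.78 − (0)·0.734 = 8.780.
E[T] = exp(μ + σ²/2) = exp(8.780 + 0.2697) = 8510 hours.

E[T] ≈ 8510 hours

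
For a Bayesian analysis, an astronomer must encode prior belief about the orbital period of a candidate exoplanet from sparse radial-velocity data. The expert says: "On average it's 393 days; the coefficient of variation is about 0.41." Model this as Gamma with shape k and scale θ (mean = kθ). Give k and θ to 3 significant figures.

For Gamma(k, scale θ): mean = kθ, variance = kθ², so CV = 1/√k.
CV = 0.41, hence k = 1/CV² = 5.95.
Then θ = mean/k = 393/5.95 = 66.1.

k ≈ 5.95, θ ≈ 66.1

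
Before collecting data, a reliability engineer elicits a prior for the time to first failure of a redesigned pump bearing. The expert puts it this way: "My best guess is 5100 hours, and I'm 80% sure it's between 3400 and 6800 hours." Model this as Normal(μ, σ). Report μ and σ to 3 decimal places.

μ = 5100.000, σ = 1326.517

A symmetric 80% interval runs μ ± z·σ with z = 1.282.
Half-width = 1700, so σ = 1700/1.282 = 1326.517.
μ is the stated best guess, 5100.000.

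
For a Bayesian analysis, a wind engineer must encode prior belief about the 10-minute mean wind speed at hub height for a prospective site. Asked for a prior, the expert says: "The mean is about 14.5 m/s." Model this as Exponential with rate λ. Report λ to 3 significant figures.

Exponential mean = 1/λ, so λ = 1/14.5 = 0.069.

λ ≈ 0.069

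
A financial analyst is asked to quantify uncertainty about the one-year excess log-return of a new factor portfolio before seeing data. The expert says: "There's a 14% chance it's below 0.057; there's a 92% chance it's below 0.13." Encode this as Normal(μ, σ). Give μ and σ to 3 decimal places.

μ = 0.089, σ = 0.029

The p-quantile of Normal(μ,σ) is μ + z_p·σ, with z_{0.14} = -1.08 and z_{0.92} = 1.405.
Eliminate σ: μ = (z₂·x₁ − z₁·x₂)/(z₂ − z₁) = (1.405·0.057 − (-1.08)·0.13)/2.485 = 0.089.
Then σ = (x₂ − x₁)/(z₂ − z₁) = (0.13 − 0.057)/2.485 = 0.029.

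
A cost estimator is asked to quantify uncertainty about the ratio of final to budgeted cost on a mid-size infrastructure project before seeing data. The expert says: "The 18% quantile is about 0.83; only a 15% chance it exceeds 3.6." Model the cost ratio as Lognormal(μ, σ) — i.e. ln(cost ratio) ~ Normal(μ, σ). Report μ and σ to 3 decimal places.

If T ~ Lognormal(μ,σ) then ln T ~ Normal(μ,σ), so the p-quantile of ln T is μ + z_p·σ.
ln(0.83) = -0.1863 and ln(3.6) = 1.281; z_{0.18} = -0.9154, z_{0.85} = 1.036.
σ = (1.281 − -0.1863)/(1.036 − (-0.9154)) = 0.752.
μ = -0.1863 − (-0.9154)·0.752 = 0.502.

μ ≈ 0.502, σ ≈ 0.752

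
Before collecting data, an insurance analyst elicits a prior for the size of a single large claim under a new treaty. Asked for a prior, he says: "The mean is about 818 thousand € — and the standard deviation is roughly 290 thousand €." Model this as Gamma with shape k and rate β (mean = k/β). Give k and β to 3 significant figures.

For Gamma(k, rate β): mean = k/β, variance = k/β², so CV = 1/√k.
CV = SD/mean = 290/818 = 0.3545, hence k = 1/CV² = 7.96.
Then β = k/mean = 7.96/818 = 0.00973.

k ≈ 7.96, β ≈ 0.00973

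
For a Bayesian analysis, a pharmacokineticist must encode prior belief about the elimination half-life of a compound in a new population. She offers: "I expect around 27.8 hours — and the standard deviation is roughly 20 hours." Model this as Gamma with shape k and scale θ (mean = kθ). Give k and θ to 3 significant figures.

k ≈ 1.93, θ ≈ 14.4

For Gamma(k, scale θ): mean = kθ, variance = kθ², so CV = 1/√k.
CV = SD/mean = 20/27.8 = 0.7194, hence k = 1/CV² = 1.93.
Then θ = mean/k = 27.8/1.93 = 14.4.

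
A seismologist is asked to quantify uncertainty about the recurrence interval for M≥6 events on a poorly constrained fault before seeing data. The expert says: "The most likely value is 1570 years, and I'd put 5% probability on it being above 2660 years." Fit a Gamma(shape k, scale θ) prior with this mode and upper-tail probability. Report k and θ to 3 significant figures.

Gamma(k,θ) with k>1 has mode (k−1)θ, so θ = 1570/(k−1).
Need P(X < 2660) = 0.95 with θ tied to k this way. Start at k = 2, θ = 1570: P(X<2660) ≈ 0.505.
Too low — raise k to concentrate. Iterating converges to k ≈ 11.
Then θ = 1570/(11−1) ≈ 156.

k ≈ 11, θ ≈ 156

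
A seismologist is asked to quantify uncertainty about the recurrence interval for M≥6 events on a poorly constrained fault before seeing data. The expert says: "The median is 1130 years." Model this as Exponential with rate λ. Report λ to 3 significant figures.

λ ≈ 0.000613

Exponential median = ln 2 / λ, so λ = ln 2 / 1130.0 = 0.000613.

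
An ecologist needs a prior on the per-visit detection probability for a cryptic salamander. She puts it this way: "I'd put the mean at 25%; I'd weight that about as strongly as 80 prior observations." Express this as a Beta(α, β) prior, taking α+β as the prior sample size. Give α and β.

Under the effective-sample-size interpretation, Beta(α, β) has prior mean α/(α+β) and prior sample size α+β.
So α+β = 80 and α/(α+β) = 0.25, giving α = 0.25·80 = 20 and β = 80 − 20 = 60.

α = 20, β = 60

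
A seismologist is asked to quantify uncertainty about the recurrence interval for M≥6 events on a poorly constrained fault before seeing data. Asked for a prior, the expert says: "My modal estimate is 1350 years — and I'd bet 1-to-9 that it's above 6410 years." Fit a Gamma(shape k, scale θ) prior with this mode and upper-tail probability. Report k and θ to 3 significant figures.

k ≈ 1.74, θ ≈ 1840

Gamma(k,θ) with k>1 has mode (k−1)θ, so θ = 1350/(k−1).
Need P(X < 6410) = 0.9 with θ tied to k this way. Start at k = 2, θ = 1350: P(X<6410) ≈ 0.950.
Too high — lower k to spread out. Iterating converges to k ≈ 1.74.
Then θ = 1350/(1.74−1) ≈ 1840.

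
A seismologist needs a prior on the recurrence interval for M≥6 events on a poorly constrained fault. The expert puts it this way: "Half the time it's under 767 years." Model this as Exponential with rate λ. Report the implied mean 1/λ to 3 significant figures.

Exponential median = ln 2 / λ, so λ = ln 2 / 767.0 = 0.000904.
Mean = 1/λ = 1110 years.

mean ≈ 1110 years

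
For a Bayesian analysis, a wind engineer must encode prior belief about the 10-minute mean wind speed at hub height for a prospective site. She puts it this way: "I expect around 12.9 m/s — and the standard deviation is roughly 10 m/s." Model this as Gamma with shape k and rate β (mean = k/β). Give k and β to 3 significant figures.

k ≈ 1.66, β ≈ 0.129

For Gamma(k, rate β): mean = k/β, variance = k/β², so CV = 1/√k.
CV = SD/mean = 10/12.9 = 0.7752, hence k = 1/CV² = 1.66.
Then β = k/mean = 1.66/12.9 = 0.129.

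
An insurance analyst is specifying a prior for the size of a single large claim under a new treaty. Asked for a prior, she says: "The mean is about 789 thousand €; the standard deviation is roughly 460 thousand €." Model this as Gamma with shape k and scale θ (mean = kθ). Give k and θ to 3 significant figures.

k ≈ 2.94, θ ≈ 268

For Gamma(k, scale θ): mean = kθ, variance = kθ², so CV = 1/√k.
CV = SD/mean = 460/789 = 0.583, hence k = 1/CV² = 2.94.
Then θ = mean/k = 789/2.94 = 268.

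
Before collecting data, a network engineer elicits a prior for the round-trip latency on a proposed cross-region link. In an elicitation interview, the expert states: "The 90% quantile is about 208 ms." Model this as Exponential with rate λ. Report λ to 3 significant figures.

λ ≈ 0.0111

P(T < 208.0) = 1 − e^(−λ·208.0) = 0.9, so λ = −ln(1−0.9)/208.0 = −ln(0.1)/208.0 = 0.0111.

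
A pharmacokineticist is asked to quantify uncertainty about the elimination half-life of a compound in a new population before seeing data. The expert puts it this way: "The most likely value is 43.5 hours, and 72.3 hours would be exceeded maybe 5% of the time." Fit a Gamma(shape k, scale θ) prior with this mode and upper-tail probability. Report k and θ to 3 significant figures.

k ≈ 11.8, θ ≈ 4.02

Gamma(k,θ) with k>1 has mode (k−1)θ, so θ = 43.5/(k−1).
Need P(X < 72.3) = 0.95 with θ tied to k this way. Start at k = 2, θ = 43.5: P(X<72.3) ≈ 0.495.
Too low — raise k to concentrate. Iterating converges to k ≈ 11.8.
Then θ = 43.5/(11.8−1) ≈ 4.02.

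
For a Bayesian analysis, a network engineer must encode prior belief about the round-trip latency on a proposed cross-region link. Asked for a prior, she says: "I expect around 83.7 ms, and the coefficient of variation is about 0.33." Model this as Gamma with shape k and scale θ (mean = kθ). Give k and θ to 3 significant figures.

k ≈ 9.18, θ ≈ 9.11

For Gamma(k, scale θ): mean = kθ, variance = kθ², so CV = 1/√k.
CV = 0.33, hence k = 1/CV² = 9.18.
Then θ = mean/k = 83.7/9.18 = 9.11.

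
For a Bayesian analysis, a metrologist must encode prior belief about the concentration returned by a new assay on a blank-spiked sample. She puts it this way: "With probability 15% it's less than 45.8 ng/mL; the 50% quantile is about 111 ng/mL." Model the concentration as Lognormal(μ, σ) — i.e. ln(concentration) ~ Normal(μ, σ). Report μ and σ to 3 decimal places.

μ ≈ 4.710, σ ≈ 0.854

If T ~ Lognormal(μ,σ) then ln T ~ Normal(μ,σ), so the p-quantile of ln T is μ + z_p·σ.
ln(45.8) = 3.824 and ln(111) = 4.71; z_{0.15} = -1.036, z_{0.5} = 0.
σ = (4.71 − 3.824)/(0 − (-1.036)) = 0.854.
μ = 3.824 − (-1.036)·0.854 = 4.710.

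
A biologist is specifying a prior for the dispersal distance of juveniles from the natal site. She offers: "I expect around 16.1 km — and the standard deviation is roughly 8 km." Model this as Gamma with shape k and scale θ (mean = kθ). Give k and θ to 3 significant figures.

k ≈ 4.05, θ ≈ 3.98

For Gamma(k, scale θ): mean = kθ, variance = kθ², so CV = 1/√k.
CV = SD/mean = 8/16.1 = 0.4969, hence k = 1/CV² = 4.05.
Then θ = mean/k = 16.1/4.05 = 3.98.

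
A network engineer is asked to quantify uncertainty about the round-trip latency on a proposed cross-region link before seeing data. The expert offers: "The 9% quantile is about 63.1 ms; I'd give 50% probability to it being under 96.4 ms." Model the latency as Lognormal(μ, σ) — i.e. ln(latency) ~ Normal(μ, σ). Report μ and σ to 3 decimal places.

If T ~ Lognormal(μ,σ) then ln T ~ Normal(μ,σ), so the p-quantile of ln T is μ + z_p·σ.
ln(63.1) = 4.145 and ln(96.4) = 4.569; z_{0.09} = -1.341, z_{0.5} = 0.
σ = (4.569 − 4.145)/(0 − (-1.341)) = 0.316.
μ = 4.145 − (-1.341)·0.316 = 4.569.

μ ≈ 4.569, σ ≈ 0.316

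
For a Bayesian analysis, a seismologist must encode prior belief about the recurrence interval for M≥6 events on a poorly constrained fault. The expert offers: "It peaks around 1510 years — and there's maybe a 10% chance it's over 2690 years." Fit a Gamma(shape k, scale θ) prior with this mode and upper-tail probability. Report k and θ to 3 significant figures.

k ≈ 6.71, θ ≈ 265

Gamma(k,θ) with k>1 has mode (k−1)θ, so θ = 1510/(k−1).
Need P(X < 2690) = 0.9 with θ tied to k this way. Start at k = 2, θ = 1510: P(X<2690) ≈ 0.532.
Too low — raise k to concentrate. Iterating converges to k ≈ 6.71.
Then θ = 1510/(6.71−1) ≈ 265.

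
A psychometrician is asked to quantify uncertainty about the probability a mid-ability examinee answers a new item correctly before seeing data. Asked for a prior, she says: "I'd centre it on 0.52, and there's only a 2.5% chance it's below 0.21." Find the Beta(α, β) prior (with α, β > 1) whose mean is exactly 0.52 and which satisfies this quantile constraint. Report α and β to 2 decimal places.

With mean 0.52 fixed, write α = 0.52s, β = 0.48s where s = α+β.
Need P(θ < 0.21) = 0.025 under Beta(0.52s, 0.48s). Normal approximation: (q−m)/√(m(1−m)/s) ≈ z_{0.025} = -1.96, so s ≈ 0.52·0.48·(-1.96)²/(0.21−0.52)² = 10.0.
At s = 10.0: P(θ<0.21) ≈ 0.017. Adjusting to match 0.025 gives s ≈ 8.66.
So α = 0.52·8.66 ≈ 4.50, β = 0.48·8.66 ≈ 4.16.

α ≈ 4.50, β ≈ 4.16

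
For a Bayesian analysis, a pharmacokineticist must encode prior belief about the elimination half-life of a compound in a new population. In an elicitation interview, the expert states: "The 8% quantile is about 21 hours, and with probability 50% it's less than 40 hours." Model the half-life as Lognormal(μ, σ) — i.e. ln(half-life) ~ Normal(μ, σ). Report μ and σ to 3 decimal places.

If T ~ Lognormal(μ,σ) then ln T ~ Normal(μ,σ), so the p-quantile of ln T is μ + z_p·σ.
ln(21) = 3.045 and ln(40) = 3.689; z_{0.08} = -1.405, z_{0.5} = 0.
σ = (3.689 − 3.045)/(0 − (-1.405)) = 0.459.
μ = 3.045 − (-1.405)·0.459 = 3.689.

μ ≈ 3.689, σ ≈ 0.459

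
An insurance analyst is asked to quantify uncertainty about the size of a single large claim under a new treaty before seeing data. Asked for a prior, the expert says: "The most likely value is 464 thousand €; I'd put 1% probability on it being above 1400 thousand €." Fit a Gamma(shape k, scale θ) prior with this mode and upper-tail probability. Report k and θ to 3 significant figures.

k ≈ 4.69, θ ≈ 126

Gamma(k,θ) with k>1 has mode (k−1)θ, so θ = 464/(k−1).
Need P(X < 1400) = 0.99 with θ tied to k this way. Start at k = 2, θ = 464: P(X<1400) ≈ 0.803.
Too low — raise k to concentrate. Iterating converges to k ≈ 4.69.
Then θ = 464/(4.69−1) ≈ 126.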